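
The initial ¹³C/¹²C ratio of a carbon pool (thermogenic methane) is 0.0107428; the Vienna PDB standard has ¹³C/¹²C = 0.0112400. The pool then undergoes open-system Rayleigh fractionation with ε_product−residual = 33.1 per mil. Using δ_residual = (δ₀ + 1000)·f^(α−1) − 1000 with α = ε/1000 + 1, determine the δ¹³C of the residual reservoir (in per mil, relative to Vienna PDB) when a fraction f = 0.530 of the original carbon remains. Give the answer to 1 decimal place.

-64.1 per mil

δ₀ = (0.0107428/0.0112400 − 1)×1000 = (0.955765 − 1)×1000 = -44.235 per mil
α − 1 = ε/1000 = 0.0331
f^(α−1) = 0.530^(0.0331) = 0.979205
δ_res = (-44.235 + 1000) × 0.979205 − 1000 = 935.890 − 1000 = -64.11 per mil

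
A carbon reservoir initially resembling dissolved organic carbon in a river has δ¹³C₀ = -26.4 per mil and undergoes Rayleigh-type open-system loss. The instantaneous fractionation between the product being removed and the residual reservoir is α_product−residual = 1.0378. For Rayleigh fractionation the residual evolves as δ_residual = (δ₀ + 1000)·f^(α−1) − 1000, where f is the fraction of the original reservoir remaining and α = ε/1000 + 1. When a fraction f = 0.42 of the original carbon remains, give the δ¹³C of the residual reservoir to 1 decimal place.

Rayleigh residual: δ_res = (δ₀ + 1000)·f^(α−1) − 1000
α − 1 = 0.03780
f^(α−1) = 0.42^(0.03780) = 0.967740
δ_res = (-26.4 + 1000) × 0.967740 − 1000 = 942.192 − 1000 = -57.81 per mil

-57.8 per mil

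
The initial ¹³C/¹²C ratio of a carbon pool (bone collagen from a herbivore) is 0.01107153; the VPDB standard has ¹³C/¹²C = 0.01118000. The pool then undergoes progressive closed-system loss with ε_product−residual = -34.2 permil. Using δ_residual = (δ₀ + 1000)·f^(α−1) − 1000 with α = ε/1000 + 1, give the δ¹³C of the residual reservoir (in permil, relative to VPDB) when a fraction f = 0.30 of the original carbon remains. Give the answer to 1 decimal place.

31.9 permil

δ₀ = (0.01107153/0.01118000 − 1)×1000 = (0.990298 − 1)×1000 = -9.702 permil
α − 1 = ε/1000 = -0.0342
f^(α−1) = 0.30^(-0.0342) = 1.042035
δ_res = (-9.702 + 1000) × 1.042035 − 1000 = 1031.925 − 1000 = 31.93 permil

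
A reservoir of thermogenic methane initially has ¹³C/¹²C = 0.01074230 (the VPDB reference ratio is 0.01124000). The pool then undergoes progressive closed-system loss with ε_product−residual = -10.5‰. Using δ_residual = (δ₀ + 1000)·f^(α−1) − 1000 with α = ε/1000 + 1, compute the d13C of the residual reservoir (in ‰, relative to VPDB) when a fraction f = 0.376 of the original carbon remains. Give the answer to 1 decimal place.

-34.4‰

δ₀ = (0.01074230/0.01124000 − 1)×1000 = (0.955721 − 1)×1000 = -44.279‰
α − 1 = ε/1000 = -0.0105
f^(α−1) = 0.376^(-0.0105) = 1.010324
δ_res = (-44.279 + 1000) × 1.010324 − 1000 = 965.587 − 1000 = -34.41‰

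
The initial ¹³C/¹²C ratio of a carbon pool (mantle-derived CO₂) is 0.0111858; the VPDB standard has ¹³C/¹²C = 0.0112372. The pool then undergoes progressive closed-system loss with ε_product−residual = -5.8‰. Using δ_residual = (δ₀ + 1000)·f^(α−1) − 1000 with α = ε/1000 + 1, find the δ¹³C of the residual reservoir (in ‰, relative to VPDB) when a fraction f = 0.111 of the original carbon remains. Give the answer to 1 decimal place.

8.2‰

δ₀ = (0.0111858/0.0112372 − 1)×1000 = (0.995426 − 1)×1000 = -4.574‰
α − 1 = ε/1000 = -0.0058
f^(α−1) = 0.111^(-0.0058) = 1.012831
δ_res = (-4.574 + 1000) × 1.012831 − 1000 = 1008.199 − 1000 = 8.20‰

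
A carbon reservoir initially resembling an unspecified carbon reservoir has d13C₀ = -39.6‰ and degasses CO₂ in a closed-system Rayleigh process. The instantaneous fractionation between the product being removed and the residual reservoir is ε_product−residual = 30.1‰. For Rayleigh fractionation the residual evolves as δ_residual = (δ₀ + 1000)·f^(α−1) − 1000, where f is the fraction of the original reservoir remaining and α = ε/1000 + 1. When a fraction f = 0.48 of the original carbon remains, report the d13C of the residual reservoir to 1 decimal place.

-60.6‰

Rayleigh residual: δ_res = (δ₀ + 1000)·f^(α−1) − 1000
α = ε/1000 + 1 = 1.03010, so α − 1 = 0.03010
f^(α−1) = 0.48^(0.03010) = 0.978150
δ_res = (-39.6 + 1000) × 0.978150 − 1000 = 939.415 − 1000 = -60.58‰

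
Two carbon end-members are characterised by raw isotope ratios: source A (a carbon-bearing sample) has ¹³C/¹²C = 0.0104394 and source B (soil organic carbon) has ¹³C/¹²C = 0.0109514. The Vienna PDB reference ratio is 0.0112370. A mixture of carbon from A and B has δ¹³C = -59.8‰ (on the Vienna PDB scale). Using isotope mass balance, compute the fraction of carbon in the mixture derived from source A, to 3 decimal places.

0.755

δ_A = (0.0104394/0.0112370 − 1)×1000 = (0.929020 − 1)×1000 = -70.980‰
δ_B = (0.0109514/0.0112370 − 1)×1000 = (0.974584 − 1)×1000 = -25.416‰
f_A = (δ_mix − δ_B)/(δ_A − δ_B) = (-59.8 − (-25.416))/(-70.980 − (-25.416))
f_A = -34.384 / -45.564 = 0.7546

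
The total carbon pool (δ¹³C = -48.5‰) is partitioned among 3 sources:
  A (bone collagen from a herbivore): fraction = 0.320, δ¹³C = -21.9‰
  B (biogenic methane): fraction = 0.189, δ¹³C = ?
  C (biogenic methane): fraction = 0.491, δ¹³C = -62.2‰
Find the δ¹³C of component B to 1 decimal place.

Isotope mass balance: δ_bulk = Σ fᵢ·δᵢ.
-48.5 = 0.320×(-21.9) + 0.189×δ_B + 0.491×(-62.2)
0.189·δ_B = -48.5 − (-37.548) = -10.952
δ_B = -10.952 / 0.189 = -57.95‰

-57.9‰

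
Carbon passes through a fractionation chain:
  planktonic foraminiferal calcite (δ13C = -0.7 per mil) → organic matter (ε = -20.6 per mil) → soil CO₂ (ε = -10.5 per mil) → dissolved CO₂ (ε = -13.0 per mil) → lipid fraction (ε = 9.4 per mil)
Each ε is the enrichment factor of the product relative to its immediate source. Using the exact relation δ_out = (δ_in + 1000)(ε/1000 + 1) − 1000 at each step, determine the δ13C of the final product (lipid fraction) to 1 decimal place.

-35.2 per mil

step 1: δ = (-0.70 + 1000)·(-20.6/1000 + 1) − 1000 = -21.29 per mil
step 2: δ = (-21.29 + 1000)·(-10.5/1000 + 1) − 1000 = -31.56 per mil
step 3: δ = (-31.56 + 1000)·(-13.0/1000 + 1) − 1000 = -44.15 per mil
step 4: δ = (-44.15 + 1000)·(9.4/1000 + 1) − 1000 = -35.17 per mil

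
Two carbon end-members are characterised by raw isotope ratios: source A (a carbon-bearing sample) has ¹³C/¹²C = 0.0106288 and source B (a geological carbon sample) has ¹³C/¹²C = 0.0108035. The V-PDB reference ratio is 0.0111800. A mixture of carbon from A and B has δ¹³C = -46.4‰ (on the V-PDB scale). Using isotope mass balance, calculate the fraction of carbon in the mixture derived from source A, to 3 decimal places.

0.814

δ_A = (0.0106288/0.0111800 − 1)×1000 = (0.950698 − 1)×1000 = -49.302‰
δ_B = (0.0108035/0.0111800 − 1)×1000 = (0.966324 − 1)×1000 = -33.676‰
f_A = (δ_mix − δ_B)/(δ_A − δ_B) = (-46.4 − (-33.676))/(-49.302 − (-33.676))
f_A = -12.724 / -15.626 = 0.8143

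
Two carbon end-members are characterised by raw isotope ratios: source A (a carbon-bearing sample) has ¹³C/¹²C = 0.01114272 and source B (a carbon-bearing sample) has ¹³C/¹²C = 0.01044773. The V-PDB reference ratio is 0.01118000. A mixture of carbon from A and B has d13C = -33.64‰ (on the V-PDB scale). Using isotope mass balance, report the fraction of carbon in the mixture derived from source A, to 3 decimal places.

0.512

δ_A = (0.01114272/0.01118000 − 1)×1000 = (0.996665 − 1)×1000 = -3.335‰
δ_B = (0.01044773/0.01118000 − 1)×1000 = (0.934502 − 1)×1000 = -65.498‰
f_A = (δ_mix − δ_B)/(δ_A − δ_B) = (-33.64 − (-65.498))/(-3.335 − (-65.498))
f_A = 31.858 / 62.164 = 0.5125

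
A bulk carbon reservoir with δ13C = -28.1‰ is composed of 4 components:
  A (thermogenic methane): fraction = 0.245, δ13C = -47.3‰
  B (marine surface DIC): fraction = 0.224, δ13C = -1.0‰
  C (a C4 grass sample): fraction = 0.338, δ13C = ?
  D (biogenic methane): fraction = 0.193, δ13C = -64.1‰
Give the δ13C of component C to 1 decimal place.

-11.6‰

Isotope mass balance: δ_bulk = Σ fᵢ·δᵢ.
-28.1 = 0.245×(-47.3) + 0.224×(-1.0) + 0.338×δ_C + 0.193×(-64.1)
0.338·δ_C = -28.1 − (-24.184) = -3.916
δ_C = -3.916 / 0.338 = -11.59‰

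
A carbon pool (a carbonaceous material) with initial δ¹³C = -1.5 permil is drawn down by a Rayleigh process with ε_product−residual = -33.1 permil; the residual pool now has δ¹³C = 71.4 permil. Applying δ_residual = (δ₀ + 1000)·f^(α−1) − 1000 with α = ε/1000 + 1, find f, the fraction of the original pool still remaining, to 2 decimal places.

0.12

α − 1 = ε/1000 = -0.0331
(δ_res + 1000)/(δ₀ + 1000) = (71.4 + 1000)/(-1.5 + 1000) = 1071.4/998.5 = 1.073010
f = 1.073010^(1/-0.0331) = exp(ln(1.073010)/-0.0331) = exp(0.07047/-0.0331)
f = exp(-2.1289) = 0.1190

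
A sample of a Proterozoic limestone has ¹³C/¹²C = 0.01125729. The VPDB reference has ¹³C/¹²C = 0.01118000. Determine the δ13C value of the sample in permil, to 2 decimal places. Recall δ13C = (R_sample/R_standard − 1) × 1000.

δ13C = (R_sample / R_standard − 1) × 1000
R_sample / R_standard = 0.01125729 / 0.01118000 = 1.006913
δ13C = (1.006913 − 1) × 1000 = 6.913 permil

6.91 permil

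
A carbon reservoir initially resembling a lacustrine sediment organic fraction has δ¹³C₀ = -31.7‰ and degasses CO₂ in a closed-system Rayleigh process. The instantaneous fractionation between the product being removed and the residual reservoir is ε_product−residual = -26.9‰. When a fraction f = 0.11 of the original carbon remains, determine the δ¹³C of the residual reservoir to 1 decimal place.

Rayleigh residual: δ_res = (δ₀ + 1000)·f^(α−1) − 1000
α = ε/1000 + 1 = 0.97310, so α − 1 = -0.02690
f^(α−1) = 0.11^(-0.02690) = 1.061174
δ_res = (-31.7 + 1000) × 1.061174 − 1000 = 1027.535 − 1000 = 27.53‰

27.5‰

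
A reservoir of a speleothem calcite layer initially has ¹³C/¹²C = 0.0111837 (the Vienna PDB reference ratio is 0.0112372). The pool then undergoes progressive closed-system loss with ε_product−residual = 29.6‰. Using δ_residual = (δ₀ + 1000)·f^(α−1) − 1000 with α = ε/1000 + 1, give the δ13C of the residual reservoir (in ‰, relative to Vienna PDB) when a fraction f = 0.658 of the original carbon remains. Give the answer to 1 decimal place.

δ₀ = (0.0111837/0.0112372 − 1)×1000 = (0.995239 − 1)×1000 = -4.761‰
α − 1 = ε/1000 = 0.0296
f^(α−1) = 0.658^(0.0296) = 0.987687
δ_res = (-4.761 + 1000) × 0.987687 − 1000 = 982.985 − 1000 = -17.02‰

-17.0‰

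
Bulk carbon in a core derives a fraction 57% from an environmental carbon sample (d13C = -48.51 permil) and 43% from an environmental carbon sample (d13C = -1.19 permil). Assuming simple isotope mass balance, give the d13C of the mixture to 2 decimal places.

-28.16 permil

δ_mix = f_A·δ_A + f_B·δ_B
δ_mix = 0.57 × (-48.51) + 0.43 × (-1.19)
δ_mix = -27.651 + -0.512 = -28.162 permil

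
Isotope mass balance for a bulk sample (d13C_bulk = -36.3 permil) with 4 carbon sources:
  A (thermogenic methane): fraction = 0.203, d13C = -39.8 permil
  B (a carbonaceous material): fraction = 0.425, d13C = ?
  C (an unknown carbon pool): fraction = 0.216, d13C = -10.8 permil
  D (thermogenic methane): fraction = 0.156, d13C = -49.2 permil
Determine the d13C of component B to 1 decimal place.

Isotope mass balance: δ_bulk = Σ fᵢ·δᵢ.
-36.3 = 0.203×(-39.8) + 0.425×δ_B + 0.216×(-10.8) + 0.156×(-49.2)
0.425·δ_B = -36.3 − (-18.087) = -18.213
δ_B = -18.213 / 0.425 = -42.85 permil

-42.9 permil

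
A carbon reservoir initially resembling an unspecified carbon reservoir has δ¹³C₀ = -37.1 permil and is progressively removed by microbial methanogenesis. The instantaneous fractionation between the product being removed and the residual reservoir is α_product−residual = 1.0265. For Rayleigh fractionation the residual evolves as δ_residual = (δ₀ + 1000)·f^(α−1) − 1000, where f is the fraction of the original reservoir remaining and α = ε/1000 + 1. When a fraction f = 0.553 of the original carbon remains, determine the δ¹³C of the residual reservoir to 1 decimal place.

Rayleigh residual: δ_res = (δ₀ + 1000)·f^(α−1) − 1000
α − 1 = 0.02650
f^(α−1) = 0.553^(0.02650) = 0.984424
δ_res = (-37.1 + 1000) × 0.984424 − 1000 = 947.902 − 1000 = -52.10 permil

-52.1 permil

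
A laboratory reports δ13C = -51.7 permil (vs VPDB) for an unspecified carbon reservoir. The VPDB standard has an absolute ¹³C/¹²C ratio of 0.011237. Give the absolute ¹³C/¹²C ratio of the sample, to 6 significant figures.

0.0106560

R_sample = R_standard × (δ13C/1000 + 1)
R_sample = 0.011237 × (-51.7/1000 + 1) = 0.011237 × 0.948300
R_sample = 0.0106560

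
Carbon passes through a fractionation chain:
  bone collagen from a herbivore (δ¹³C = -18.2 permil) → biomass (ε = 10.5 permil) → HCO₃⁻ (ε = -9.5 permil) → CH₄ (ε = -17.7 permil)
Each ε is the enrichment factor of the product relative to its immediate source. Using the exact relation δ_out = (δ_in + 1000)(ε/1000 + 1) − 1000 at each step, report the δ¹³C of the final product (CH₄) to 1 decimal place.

-34.7 permil

step 1: δ = (-18.20 + 1000)·(10.5/1000 + 1) − 1000 = -7.89 permil
step 2: δ = (-7.89 + 1000)·(-9.5/1000 + 1) − 1000 = -17.32 permil
step 3: δ = (-17.32 + 1000)·(-17.7/1000 + 1) − 1000 = -34.71 permil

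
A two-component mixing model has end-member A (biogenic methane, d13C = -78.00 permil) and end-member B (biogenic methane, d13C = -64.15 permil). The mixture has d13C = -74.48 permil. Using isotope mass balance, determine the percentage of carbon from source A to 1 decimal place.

δ_mix = f_A·δ_A + (1 − f_A)·δ_B  ⇒  f_A = (δ_mix − δ_B)/(δ_A − δ_B)
f_A = (-74.48 − (-64.15)) / (-78.00 − (-64.15))
f_A = -10.33 / -13.85 = 0.7458

74.6%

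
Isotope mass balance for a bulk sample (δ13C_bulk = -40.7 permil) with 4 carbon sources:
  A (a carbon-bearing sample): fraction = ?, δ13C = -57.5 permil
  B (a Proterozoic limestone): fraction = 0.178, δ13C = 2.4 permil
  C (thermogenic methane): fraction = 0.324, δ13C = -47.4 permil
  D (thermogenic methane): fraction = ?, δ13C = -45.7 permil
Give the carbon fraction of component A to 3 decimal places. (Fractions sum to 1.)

0.255

Let f_A and f_D be the unknown fractions; fractions sum to 1 so f_A + f_D = 0.498.
Mass balance: Σ fᵢ·δᵢ = δ_bulk ⇒ f_A·(-57.5) + f_D·(-45.7) = -40.7 − (-14.930) = -25.770
Substitute f_D = 0.498 − f_A:
f_A·(-57.5 − -45.7) = -25.770 − 0.498×(-45.7) = -3.011
f_A = -3.011 / -11.8 = 0.2552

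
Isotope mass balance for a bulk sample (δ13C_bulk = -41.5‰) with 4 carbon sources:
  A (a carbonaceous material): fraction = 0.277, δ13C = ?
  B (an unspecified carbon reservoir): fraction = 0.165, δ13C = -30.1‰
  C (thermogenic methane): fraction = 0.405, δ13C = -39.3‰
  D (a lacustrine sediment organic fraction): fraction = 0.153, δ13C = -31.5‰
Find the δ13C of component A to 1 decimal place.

Isotope mass balance: δ_bulk = Σ fᵢ·δᵢ.
-41.5 = 0.277×δ_A + 0.165×(-30.1) + 0.405×(-39.3) + 0.153×(-31.5)
0.277·δ_A = -41.5 − (-25.703) = -15.797
δ_A = -15.797 / 0.277 = -57.03‰

-57.0‰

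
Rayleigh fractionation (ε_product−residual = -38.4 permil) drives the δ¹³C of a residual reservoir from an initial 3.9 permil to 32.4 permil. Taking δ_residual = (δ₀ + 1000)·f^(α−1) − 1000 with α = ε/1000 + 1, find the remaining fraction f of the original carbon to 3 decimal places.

α − 1 = ε/1000 = -0.0384
(δ_res + 1000)/(δ₀ + 1000) = (32.4 + 1000)/(3.9 + 1000) = 1032.4/1003.9 = 1.028389
f = 1.028389^(1/-0.0384) = exp(ln(1.028389)/-0.0384) = exp(0.02799/-0.0384)
f = exp(-0.7290) = 0.4824

0.482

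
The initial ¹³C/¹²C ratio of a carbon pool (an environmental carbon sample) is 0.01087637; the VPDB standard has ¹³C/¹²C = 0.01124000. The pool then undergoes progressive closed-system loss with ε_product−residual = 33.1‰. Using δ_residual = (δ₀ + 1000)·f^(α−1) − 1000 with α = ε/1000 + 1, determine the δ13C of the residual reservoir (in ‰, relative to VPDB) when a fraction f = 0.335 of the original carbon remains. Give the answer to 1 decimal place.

δ₀ = (0.01087637/0.01124000 − 1)×1000 = (0.967649 − 1)×1000 = -32.351‰
α − 1 = ε/1000 = 0.0331
f^(α−1) = 0.335^(0.0331) = 0.964448
δ_res = (-32.351 + 1000) × 0.964448 − 1000 = 933.247 − 1000 = -66.75‰

-66.8‰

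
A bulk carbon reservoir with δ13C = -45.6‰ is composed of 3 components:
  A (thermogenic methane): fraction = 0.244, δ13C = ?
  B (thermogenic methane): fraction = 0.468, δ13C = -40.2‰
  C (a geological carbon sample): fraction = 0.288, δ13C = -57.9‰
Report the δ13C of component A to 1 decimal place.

-41.4‰

Isotope mass balance: δ_bulk = Σ fᵢ·δᵢ.
-45.6 = 0.244×δ_A + 0.468×(-40.2) + 0.288×(-57.9)
0.244·δ_A = -45.6 − (-35.489) = -10.111
δ_A = -10.111 / 0.244 = -41.44‰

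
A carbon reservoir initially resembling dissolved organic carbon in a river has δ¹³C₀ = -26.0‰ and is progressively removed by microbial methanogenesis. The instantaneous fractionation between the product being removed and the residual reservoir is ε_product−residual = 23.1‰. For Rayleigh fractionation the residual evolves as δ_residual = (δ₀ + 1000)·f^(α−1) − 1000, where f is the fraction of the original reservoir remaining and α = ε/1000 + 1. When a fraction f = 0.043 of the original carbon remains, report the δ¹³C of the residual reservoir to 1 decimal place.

Rayleigh residual: δ_res = (δ₀ + 1000)·f^(α−1) − 1000
α = ε/1000 + 1 = 1.02310, so α − 1 = 0.02310
f^(α−1) = 0.043^(0.02310) = 0.929893
δ_res = (-26.0 + 1000) × 0.929893 − 1000 = 905.716 − 1000 = -94.28‰

-94.3‰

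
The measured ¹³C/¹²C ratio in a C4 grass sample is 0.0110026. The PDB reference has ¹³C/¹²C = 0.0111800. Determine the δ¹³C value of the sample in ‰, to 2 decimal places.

-15.87‰

δ¹³C = (R_sample / R_standard − 1) × 1000
R_sample / R_standard = 0.0110026 / 0.0111800 = 0.984132
δ¹³C = (0.984132 − 1) × 1000 = -15.868‰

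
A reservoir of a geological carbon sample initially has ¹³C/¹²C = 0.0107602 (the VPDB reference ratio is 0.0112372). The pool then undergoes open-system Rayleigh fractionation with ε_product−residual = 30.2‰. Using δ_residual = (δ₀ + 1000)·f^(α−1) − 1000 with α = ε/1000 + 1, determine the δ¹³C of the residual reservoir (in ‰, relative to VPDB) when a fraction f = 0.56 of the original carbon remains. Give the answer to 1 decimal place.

δ₀ = (0.0107602/0.0112372 − 1)×1000 = (0.957552 − 1)×1000 = -42.448‰
α − 1 = ε/1000 = 0.0302
f^(α−1) = 0.56^(0.0302) = 0.982642
δ_res = (-42.448 + 1000) × 0.982642 − 1000 = 940.930 − 1000 = -59.07‰

-59.1‰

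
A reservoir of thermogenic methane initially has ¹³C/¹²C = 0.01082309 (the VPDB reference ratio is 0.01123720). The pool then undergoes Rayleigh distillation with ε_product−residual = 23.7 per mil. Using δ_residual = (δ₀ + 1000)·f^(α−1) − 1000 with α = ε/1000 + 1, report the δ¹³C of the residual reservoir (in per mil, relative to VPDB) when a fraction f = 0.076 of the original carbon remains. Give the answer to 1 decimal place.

-93.9 per mil

δ₀ = (0.01082309/0.01123720 − 1)×1000 = (0.963148 − 1)×1000 = -36.852 per mil
α − 1 = ε/1000 = 0.0237
f^(α−1) = 0.076^(0.0237) = 0.940752
δ_res = (-36.852 + 1000) × 0.940752 − 1000 = 906.084 − 1000 = -93.92 per mil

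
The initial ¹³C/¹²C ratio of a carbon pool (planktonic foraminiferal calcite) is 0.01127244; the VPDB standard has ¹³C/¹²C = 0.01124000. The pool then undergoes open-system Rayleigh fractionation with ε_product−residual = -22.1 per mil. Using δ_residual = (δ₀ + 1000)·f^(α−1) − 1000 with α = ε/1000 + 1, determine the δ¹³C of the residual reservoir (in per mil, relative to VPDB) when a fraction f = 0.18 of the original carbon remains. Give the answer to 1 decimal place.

δ₀ = (0.01127244/0.01124000 − 1)×1000 = (1.002886 − 1)×1000 = 2.886 per mil
α − 1 = ε/1000 = -0.0221
f^(α−1) = 0.18^(-0.0221) = 1.038624
δ_res = (2.886 + 1000) × 1.038624 − 1000 = 1041.622 − 1000 = 41.62 per mil

41.6 per mil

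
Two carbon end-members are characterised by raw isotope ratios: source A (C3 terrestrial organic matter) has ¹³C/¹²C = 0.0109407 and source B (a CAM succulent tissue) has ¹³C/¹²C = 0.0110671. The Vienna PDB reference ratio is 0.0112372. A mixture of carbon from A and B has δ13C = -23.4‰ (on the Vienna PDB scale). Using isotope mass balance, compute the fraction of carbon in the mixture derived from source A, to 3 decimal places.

δ_A = (0.0109407/0.0112372 − 1)×1000 = (0.973614 − 1)×1000 = -26.386‰
δ_B = (0.0110671/0.0112372 − 1)×1000 = (0.984863 − 1)×1000 = -15.137‰
f_A = (δ_mix − δ_B)/(δ_A − δ_B) = (-23.4 − (-15.137))/(-26.386 − (-15.137))
f_A = -8.263 / -11.248 = 0.7346

0.735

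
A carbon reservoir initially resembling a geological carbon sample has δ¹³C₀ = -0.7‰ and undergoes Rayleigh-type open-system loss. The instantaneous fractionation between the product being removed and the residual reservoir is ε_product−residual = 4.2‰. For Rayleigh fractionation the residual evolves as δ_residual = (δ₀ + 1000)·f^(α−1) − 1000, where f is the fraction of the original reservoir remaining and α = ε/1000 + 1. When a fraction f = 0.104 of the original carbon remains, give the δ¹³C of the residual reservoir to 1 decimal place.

-10.2‰

Rayleigh residual: δ_res = (δ₀ + 1000)·f^(α−1) − 1000
α = ε/1000 + 1 = 1.00420, so α − 1 = 0.00420
f^(α−1) = 0.104^(0.00420) = 0.990539
δ_res = (-0.7 + 1000) × 0.990539 − 1000 = 989.846 − 1000 = -10.15‰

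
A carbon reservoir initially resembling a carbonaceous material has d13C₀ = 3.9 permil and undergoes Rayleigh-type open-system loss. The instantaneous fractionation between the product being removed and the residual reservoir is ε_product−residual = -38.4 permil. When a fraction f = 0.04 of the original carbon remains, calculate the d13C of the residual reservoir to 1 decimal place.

136.0 permil

Rayleigh residual: δ_res = (δ₀ + 1000)·f^(α−1) − 1000
α = ε/1000 + 1 = 0.96160, so α − 1 = -0.03840
f^(α−1) = 0.04^(-0.03840) = 1.131569
δ_res = (3.9 + 1000) × 1.131569 − 1000 = 1135.982 − 1000 = 135.98 permil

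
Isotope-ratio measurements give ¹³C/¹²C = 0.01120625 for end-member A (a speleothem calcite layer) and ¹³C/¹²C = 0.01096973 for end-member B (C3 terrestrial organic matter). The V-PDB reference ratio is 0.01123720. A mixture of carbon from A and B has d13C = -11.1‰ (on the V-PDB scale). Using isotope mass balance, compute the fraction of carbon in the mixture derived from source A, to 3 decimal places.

δ_A = (0.01120625/0.01123720 − 1)×1000 = (0.997246 − 1)×1000 = -2.754‰
δ_B = (0.01096973/0.01123720 − 1)×1000 = (0.976198 − 1)×1000 = -23.802‰
f_A = (δ_mix − δ_B)/(δ_A − δ_B) = (-11.1 − (-23.802))/(-2.754 − (-23.802))
f_A = 12.702 / 21.048 = 0.6035

0.603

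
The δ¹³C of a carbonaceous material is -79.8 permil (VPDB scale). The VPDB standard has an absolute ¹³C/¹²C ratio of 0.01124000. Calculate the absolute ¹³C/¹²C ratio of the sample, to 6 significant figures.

0.0103430

R_sample = R_standard × (δ¹³C/1000 + 1)
R_sample = 0.01124000 × (-79.8/1000 + 1) = 0.01124000 × 0.920200
R_sample = 0.0103430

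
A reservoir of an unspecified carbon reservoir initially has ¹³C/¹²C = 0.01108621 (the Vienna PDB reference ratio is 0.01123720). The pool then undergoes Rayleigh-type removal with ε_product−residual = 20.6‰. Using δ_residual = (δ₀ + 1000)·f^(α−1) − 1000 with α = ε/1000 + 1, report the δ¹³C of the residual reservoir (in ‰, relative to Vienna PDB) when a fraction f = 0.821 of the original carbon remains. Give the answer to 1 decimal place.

-17.4‰

δ₀ = (0.01108621/0.01123720 − 1)×1000 = (0.986563 − 1)×1000 = -13.437‰
α − 1 = ε/1000 = 0.0206
f^(α−1) = 0.821^(0.0206) = 0.995945
δ_res = (-13.437 + 1000) × 0.995945 − 1000 = 982.563 − 1000 = -17.44‰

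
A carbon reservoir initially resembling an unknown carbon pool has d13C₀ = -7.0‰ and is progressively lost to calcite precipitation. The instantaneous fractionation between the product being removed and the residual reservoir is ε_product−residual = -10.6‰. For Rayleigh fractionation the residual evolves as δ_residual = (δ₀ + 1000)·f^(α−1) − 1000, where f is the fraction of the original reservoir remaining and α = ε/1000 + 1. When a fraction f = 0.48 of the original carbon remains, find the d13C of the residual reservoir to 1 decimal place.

0.8‰

Rayleigh residual: δ_res = (δ₀ + 1000)·f^(α−1) − 1000
α = ε/1000 + 1 = 0.98940, so α − 1 = -0.01060
f^(α−1) = 0.48^(-0.01060) = 1.007810
δ_res = (-7.0 + 1000) × 1.007810 − 1000 = 1000.756 − 1000 = 0.76‰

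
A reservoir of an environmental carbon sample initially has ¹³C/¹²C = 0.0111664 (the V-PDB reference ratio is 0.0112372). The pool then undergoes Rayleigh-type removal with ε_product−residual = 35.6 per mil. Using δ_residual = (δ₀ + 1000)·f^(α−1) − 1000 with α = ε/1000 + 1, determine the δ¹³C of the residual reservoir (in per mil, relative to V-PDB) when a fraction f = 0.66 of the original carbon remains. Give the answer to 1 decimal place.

-20.9 per mil

δ₀ = (0.0111664/0.0112372 − 1)×1000 = (0.993699 − 1)×1000 = -6.301 per mil
α − 1 = ε/1000 = 0.0356
f^(α−1) = 0.66^(0.0356) = 0.985317
δ_res = (-6.301 + 1000) × 0.985317 − 1000 = 979.109 − 1000 = -20.89 per mil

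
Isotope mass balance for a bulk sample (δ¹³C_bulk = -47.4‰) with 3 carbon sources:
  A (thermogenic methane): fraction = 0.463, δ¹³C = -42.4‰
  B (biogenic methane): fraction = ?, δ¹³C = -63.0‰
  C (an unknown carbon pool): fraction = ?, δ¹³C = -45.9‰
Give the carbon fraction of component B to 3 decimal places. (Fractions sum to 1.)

Let f_B and f_C be the unknown fractions; fractions sum to 1 so f_B + f_C = 0.537.
Mass balance: Σ fᵢ·δᵢ = δ_bulk ⇒ f_B·(-63.0) + f_C·(-45.9) = -47.4 − (-19.631) = -27.769
Substitute f_C = 0.537 − f_B:
f_B·(-63.0 − -45.9) = -27.769 − 0.537×(-45.9) = -3.120
f_B = -3.120 / -17.1 = 0.1825

0.182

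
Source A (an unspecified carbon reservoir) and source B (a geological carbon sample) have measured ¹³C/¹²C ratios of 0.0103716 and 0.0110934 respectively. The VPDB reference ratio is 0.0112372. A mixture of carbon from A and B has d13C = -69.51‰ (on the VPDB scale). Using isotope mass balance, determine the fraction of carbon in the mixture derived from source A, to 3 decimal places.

0.883

δ_A = (0.0103716/0.0112372 − 1)×1000 = (0.922970 − 1)×1000 = -77.030‰
δ_B = (0.0110934/0.0112372 − 1)×1000 = (0.987203 − 1)×1000 = -12.797‰
f_A = (δ_mix − δ_B)/(δ_A − δ_B) = (-69.51 − (-12.797))/(-77.030 − (-12.797))
f_A = -56.713 / -64.233 = 0.8829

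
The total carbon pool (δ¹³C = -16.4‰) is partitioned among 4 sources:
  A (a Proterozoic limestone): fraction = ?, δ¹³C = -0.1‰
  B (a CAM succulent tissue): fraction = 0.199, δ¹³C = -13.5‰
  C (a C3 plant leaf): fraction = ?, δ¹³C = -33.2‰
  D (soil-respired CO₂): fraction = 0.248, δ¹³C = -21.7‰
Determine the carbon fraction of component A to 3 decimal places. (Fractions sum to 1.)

0.303

Let f_A and f_C be the unknown fractions; fractions sum to 1 so f_A + f_C = 0.553.
Mass balance: Σ fᵢ·δᵢ = δ_bulk ⇒ f_A·(-0.1) + f_C·(-33.2) = -16.4 − (-8.068) = -8.332
Substitute f_C = 0.553 − f_A:
f_A·(-0.1 − -33.2) = -8.332 − 0.553×(-33.2) = 10.028
f_A = 10.028 / 33.1 = 0.3030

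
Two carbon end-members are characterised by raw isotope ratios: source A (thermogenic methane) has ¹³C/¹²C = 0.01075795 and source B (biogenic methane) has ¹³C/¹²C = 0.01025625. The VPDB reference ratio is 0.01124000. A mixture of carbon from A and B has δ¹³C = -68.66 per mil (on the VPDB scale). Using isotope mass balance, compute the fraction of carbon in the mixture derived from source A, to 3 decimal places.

0.423

δ_A = (0.01075795/0.01124000 − 1)×1000 = (0.957113 − 1)×1000 = -42.887 per mil
δ_B = (0.01025625/0.01124000 − 1)×1000 = (0.912478 − 1)×1000 = -87.522 per mil
f_A = (δ_mix − δ_B)/(δ_A − δ_B) = (-68.66 − (-87.522))/(-42.887 − (-87.522))
f_A = 18.862 / 44.635 = 0.4226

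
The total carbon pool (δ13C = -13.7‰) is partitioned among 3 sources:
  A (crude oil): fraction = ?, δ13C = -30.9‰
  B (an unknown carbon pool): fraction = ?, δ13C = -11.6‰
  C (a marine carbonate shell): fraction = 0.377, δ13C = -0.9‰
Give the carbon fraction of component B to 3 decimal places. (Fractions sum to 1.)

Let f_B and f_A be the unknown fractions; fractions sum to 1 so f_B + f_A = 0.623.
Mass balance: Σ fᵢ·δᵢ = δ_bulk ⇒ f_B·(-11.6) + f_A·(-30.9) = -13.7 − (-0.339) = -13.361
Substitute f_A = 0.623 − f_B:
f_B·(-11.6 − -30.9) = -13.361 − 0.623×(-30.9) = 5.890
f_B = 5.890 / 19.3 = 0.3052

0.305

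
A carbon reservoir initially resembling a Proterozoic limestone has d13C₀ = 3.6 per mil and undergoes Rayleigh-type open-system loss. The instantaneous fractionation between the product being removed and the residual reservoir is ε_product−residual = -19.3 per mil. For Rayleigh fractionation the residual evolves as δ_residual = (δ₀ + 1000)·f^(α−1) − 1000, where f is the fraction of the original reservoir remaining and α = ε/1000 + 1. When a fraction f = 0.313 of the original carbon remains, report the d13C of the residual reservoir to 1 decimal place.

Rayleigh residual: δ_res = (δ₀ + 1000)·f^(α−1) − 1000
α = ε/1000 + 1 = 0.98070, so α − 1 = -0.01930
f^(α−1) = 0.313^(-0.01930) = 1.022671
δ_res = (3.6 + 1000) × 1.022671 − 1000 = 1026.353 − 1000 = 26.35 per mil

26.4 per mil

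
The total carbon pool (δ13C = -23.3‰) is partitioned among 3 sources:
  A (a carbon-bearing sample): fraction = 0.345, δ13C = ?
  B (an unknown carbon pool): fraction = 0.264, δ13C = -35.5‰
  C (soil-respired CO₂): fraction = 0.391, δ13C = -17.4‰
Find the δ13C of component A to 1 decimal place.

-20.7‰

Isotope mass balance: δ_bulk = Σ fᵢ·δᵢ.
-23.3 = 0.345×δ_A + 0.264×(-35.5) + 0.391×(-17.4)
0.345·δ_A = -23.3 − (-16.175) = -7.125
δ_A = -7.125 / 0.345 = -20.65‰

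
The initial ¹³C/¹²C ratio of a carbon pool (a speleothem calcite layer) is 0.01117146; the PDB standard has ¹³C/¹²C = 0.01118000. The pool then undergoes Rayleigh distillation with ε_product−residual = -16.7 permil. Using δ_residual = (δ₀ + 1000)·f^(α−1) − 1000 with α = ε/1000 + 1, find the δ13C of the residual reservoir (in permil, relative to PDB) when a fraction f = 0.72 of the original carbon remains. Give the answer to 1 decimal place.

4.7 permil

δ₀ = (0.01117146/0.01118000 − 1)×1000 = (0.999236 − 1)×1000 = -0.764 permil
α − 1 = ε/1000 = -0.0167
f^(α−1) = 0.72^(-0.0167) = 1.005501
δ_res = (-0.764 + 1000) × 1.005501 − 1000 = 1004.733 − 1000 = 4.73 permil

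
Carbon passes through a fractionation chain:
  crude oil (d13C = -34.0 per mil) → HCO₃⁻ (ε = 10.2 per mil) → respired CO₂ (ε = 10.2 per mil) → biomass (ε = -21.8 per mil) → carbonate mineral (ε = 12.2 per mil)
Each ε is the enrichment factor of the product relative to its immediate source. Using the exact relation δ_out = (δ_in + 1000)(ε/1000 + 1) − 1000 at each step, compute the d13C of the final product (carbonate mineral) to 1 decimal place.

step 1: δ = (-34.00 + 1000)·(10.2/1000 + 1) − 1000 = -24.15 per mil
step 2: δ = (-24.15 + 1000)·(10.2/1000 + 1) − 1000 = -14.19 per mil
step 3: δ = (-14.19 + 1000)·(-21.8/1000 + 1) − 1000 = -35.68 per mil
step 4: δ = (-35.68 + 1000)·(12.2/1000 + 1) − 1000 = -23.92 per mil

-23.9 per mil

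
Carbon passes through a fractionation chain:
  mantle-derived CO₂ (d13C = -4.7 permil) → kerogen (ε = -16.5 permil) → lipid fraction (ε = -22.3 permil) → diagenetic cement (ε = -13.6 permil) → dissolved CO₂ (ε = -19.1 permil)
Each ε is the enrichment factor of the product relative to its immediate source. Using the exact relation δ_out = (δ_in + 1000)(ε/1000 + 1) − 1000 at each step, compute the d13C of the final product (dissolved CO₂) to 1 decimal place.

step 1: δ = (-4.70 + 1000)·(-16.5/1000 + 1) − 1000 = -21.12 permil
step 2: δ = (-21.12 + 1000)·(-22.3/1000 + 1) − 1000 = -42.95 permil
step 3: δ = (-42.95 + 1000)·(-13.6/1000 + 1) − 1000 = -55.97 permil
step 4: δ = (-55.97 + 1000)·(-19.1/1000 + 1) − 1000 = -74.00 permil

-74.0 permil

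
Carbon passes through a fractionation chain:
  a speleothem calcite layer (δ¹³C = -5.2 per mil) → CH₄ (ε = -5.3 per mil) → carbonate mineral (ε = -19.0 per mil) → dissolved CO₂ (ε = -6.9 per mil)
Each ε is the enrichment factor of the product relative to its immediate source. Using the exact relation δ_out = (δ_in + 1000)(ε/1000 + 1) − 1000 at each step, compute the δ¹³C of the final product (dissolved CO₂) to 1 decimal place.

step 1: δ = (-5.20 + 1000)·(-5.3/1000 + 1) − 1000 = -10.47 per mil
step 2: δ = (-10.47 + 1000)·(-19.0/1000 + 1) − 1000 = -29.27 per mil
step 3: δ = (-29.27 + 1000)·(-6.9/1000 + 1) − 1000 = -35.97 per mil

-36.0 per mil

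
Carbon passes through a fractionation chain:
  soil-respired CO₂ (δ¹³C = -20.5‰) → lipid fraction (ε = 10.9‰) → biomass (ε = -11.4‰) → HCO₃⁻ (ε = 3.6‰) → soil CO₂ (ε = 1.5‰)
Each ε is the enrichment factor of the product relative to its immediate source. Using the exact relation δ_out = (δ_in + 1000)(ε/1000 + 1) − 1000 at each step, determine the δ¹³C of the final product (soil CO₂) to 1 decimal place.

step 1: δ = (-20.50 + 1000)·(10.9/1000 + 1) − 1000 = -9.82‰
step 2: δ = (-9.82 + 1000)·(-11.4/1000 + 1) − 1000 = -21.11‰
step 3: δ = (-21.11 + 1000)·(3.6/1000 + 1) − 1000 = -17.59‰
step 4: δ = (-17.59 + 1000)·(1.5/1000 + 1) − 1000 = -16.11‰

-16.1‰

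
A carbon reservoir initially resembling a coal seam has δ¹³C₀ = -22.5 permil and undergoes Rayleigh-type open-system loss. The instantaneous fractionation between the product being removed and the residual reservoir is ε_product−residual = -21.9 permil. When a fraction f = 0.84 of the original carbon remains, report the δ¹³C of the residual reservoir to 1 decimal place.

-18.8 permil

Rayleigh residual: δ_res = (δ₀ + 1000)·f^(α−1) − 1000
α = ε/1000 + 1 = 0.97810, so α − 1 = -0.02190
f^(α−1) = 0.84^(-0.02190) = 1.003826
δ_res = (-22.5 + 1000) × 1.003826 − 1000 = 981.240 − 1000 = -18.76 permil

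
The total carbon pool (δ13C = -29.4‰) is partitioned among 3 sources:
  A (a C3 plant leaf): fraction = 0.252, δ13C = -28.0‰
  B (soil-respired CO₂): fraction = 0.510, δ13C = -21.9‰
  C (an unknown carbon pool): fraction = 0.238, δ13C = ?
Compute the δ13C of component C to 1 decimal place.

-47.0‰

Isotope mass balance: δ_bulk = Σ fᵢ·δᵢ.
-29.4 = 0.252×(-28.0) + 0.510×(-21.9) + 0.238×δ_C
0.238·δ_C = -29.4 − (-18.225) = -11.175
δ_C = -11.175 / 0.238 = -46.95‰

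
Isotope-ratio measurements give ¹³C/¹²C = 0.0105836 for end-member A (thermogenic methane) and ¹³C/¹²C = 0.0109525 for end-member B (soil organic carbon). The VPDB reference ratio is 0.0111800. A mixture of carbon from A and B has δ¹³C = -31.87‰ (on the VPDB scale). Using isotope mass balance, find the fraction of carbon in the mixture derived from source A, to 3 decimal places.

δ_A = (0.0105836/0.0111800 − 1)×1000 = (0.946655 − 1)×1000 = -53.345‰
δ_B = (0.0109525/0.0111800 − 1)×1000 = (0.979651 − 1)×1000 = -20.349‰
f_A = (δ_mix − δ_B)/(δ_A − δ_B) = (-31.87 − (-20.349))/(-53.345 − (-20.349))
f_A = -11.521 / -32.996 = 0.3492

0.349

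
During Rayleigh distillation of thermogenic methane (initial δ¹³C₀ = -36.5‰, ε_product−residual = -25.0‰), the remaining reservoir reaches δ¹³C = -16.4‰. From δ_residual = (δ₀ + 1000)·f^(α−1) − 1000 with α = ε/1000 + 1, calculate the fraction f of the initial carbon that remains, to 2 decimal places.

α − 1 = ε/1000 = -0.0250
(δ_res + 1000)/(δ₀ + 1000) = (-16.4 + 1000)/(-36.5 + 1000) = 983.6/963.5 = 1.020861
f = 1.020861^(1/-0.0250) = exp(ln(1.020861)/-0.0250) = exp(0.02065/-0.0250)
f = exp(-0.8259) = 0.4379

0.44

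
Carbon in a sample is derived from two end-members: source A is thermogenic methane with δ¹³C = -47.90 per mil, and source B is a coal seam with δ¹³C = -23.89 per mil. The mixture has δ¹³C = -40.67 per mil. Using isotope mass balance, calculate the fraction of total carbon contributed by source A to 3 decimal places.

0.699

δ_mix = f_A·δ_A + (1 − f_A)·δ_B  ⇒  f_A = (δ_mix − δ_B)/(δ_A − δ_B)
f_A = (-40.67 − (-23.89)) / (-47.90 − (-23.89))
f_A = -16.78 / -24.01 = 0.6989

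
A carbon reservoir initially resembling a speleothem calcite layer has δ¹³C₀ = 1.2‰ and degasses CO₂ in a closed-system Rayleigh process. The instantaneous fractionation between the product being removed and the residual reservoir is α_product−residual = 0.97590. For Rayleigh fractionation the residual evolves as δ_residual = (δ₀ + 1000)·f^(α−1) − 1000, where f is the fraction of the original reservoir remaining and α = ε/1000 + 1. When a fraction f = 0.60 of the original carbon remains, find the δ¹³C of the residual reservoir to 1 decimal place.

13.6‰

Rayleigh residual: δ_res = (δ₀ + 1000)·f^(α−1) − 1000
α − 1 = -0.02410
f^(α−1) = 0.60^(-0.02410) = 1.012387
δ_res = (1.2 + 1000) × 1.012387 − 1000 = 1013.602 − 1000 = 13.60‰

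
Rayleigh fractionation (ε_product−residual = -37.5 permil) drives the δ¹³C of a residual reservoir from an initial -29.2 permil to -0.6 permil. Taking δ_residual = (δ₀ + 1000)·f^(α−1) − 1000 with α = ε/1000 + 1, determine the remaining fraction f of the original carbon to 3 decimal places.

α − 1 = ε/1000 = -0.0375
(δ_res + 1000)/(δ₀ + 1000) = (-0.6 + 1000)/(-29.2 + 1000) = 999.4/970.8 = 1.029460
f = 1.029460^(1/-0.0375) = exp(ln(1.029460)/-0.0375) = exp(0.02903/-0.0375)
f = exp(-0.7743) = 0.4610

0.461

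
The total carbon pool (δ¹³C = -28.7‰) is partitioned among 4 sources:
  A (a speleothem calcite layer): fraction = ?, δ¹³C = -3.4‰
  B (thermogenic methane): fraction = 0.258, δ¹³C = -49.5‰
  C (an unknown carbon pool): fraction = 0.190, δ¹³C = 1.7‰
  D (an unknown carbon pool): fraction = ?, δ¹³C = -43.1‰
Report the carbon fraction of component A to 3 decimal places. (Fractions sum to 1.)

Let f_A and f_D be the unknown fractions; fractions sum to 1 so f_A + f_D = 0.552.
Mass balance: Σ fᵢ·δᵢ = δ_bulk ⇒ f_A·(-3.4) + f_D·(-43.1) = -28.7 − (-12.448) = -16.252
Substitute f_D = 0.552 − f_A:
f_A·(-3.4 − -43.1) = -16.252 − 0.552×(-43.1) = 7.539
f_A = 7.539 / 39.7 = 0.1899

0.190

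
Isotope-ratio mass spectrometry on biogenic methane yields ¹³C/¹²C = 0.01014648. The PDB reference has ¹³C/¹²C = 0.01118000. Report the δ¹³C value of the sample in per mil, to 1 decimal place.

δ¹³C = (R_sample / R_standard − 1) × 1000
R_sample / R_standard = 0.01014648 / 0.01118000 = 0.907556
δ¹³C = (0.907556 − 1) × 1000 = -92.44 per mil

-92.4 per mil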